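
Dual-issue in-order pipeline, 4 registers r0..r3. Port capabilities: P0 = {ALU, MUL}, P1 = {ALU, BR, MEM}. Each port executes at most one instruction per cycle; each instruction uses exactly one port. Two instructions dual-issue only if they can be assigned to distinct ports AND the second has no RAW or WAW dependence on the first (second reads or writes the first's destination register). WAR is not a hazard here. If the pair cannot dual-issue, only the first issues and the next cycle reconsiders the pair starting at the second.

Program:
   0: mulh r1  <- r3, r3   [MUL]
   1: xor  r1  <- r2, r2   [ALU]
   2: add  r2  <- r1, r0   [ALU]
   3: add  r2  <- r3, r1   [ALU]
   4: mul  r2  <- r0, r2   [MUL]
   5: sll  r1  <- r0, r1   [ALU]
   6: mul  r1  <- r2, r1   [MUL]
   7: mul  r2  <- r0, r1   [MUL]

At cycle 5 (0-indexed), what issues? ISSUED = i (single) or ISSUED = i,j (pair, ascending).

t=0 i0:mulh.MUL ; WAW r1
t=1 i1:xor.ALU ; RAW r1
t=2 i2:add.ALU ; WAW r2
t=3 i3:add.ALU ; RAW+WAW r2
t=4 i4+i5:mul.MUL;sll.ALU ; dual
t=5 i6:mul.MUL ; no-port MUL/MUL
t=6 i7:mul.MUL ; tail

ISSUED = 6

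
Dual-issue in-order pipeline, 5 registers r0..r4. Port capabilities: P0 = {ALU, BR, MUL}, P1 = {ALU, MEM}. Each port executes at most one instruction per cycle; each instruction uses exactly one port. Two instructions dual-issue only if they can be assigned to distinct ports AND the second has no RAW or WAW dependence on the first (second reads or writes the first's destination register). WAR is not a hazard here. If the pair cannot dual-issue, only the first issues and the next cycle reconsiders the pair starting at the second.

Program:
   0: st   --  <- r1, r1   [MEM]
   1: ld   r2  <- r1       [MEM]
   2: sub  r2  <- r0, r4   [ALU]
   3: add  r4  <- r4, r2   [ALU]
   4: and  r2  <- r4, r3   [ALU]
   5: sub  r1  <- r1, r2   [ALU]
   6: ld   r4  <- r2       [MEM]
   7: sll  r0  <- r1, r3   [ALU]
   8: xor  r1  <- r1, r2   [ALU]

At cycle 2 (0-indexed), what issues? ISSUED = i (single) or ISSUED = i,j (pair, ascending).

t=0 i0:st ; no-port MEM/MEM
t=1 i1:ld ; WAW r2
t=2 i2:sub ; RAW r2
t=3 i3:add ; RAW r4
t=4 i4:and ; RAW r2
t=5 i5&i6:sub/ld ; 2-wide
t=6 i7&i8:sll/xor ; 2-wide

ISSUED = 2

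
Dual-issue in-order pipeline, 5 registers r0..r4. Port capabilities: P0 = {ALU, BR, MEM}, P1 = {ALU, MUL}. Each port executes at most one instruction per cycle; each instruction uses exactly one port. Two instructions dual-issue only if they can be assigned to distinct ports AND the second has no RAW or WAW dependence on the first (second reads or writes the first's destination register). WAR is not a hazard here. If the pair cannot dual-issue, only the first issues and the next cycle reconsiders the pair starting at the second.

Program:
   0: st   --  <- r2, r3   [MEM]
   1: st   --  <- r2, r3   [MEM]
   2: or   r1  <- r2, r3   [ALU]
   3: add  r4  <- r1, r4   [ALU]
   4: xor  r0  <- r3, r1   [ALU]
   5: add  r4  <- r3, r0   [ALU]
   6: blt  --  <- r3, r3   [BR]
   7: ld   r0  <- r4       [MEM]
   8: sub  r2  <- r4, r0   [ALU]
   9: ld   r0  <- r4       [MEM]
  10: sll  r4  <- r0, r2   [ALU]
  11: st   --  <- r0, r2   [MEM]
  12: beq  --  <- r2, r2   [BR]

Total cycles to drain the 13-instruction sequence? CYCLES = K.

CYCLES = 8

[0] i0  st.MEM  -- no-port MEM/MEM
[1] i1+i2  st.MEM;or.ALU  -- pair
[2] i3+i4  add.ALU;xor.ALU  -- pair
[3] i5+i6  add.ALU;blt.BR  -- pair
[4] i7  ld.MEM  -- RAW r0
[5] i8+i9  sub.ALU;ld.MEM  -- pair
[6] i10+i11  sll.ALU;st.MEM  -- pair
[7] i12  beq.BR  -- tail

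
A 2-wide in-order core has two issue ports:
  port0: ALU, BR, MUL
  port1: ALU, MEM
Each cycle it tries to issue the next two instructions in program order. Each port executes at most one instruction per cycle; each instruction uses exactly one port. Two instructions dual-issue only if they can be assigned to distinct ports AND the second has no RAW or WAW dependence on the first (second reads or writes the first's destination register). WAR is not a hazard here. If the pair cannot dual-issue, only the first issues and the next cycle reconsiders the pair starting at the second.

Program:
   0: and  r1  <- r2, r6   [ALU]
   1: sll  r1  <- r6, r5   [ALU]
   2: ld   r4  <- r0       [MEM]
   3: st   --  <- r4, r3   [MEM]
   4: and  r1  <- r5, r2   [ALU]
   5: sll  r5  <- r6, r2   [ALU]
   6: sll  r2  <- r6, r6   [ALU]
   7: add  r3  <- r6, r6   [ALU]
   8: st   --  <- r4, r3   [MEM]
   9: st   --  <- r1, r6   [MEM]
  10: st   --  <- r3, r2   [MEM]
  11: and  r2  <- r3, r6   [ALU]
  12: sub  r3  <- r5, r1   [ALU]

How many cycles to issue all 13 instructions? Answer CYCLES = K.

[0] i0  and  -- WAW r1
[1] i1&i2  sll;ld  -- dual
[2] i3&i4  st;and  -- dual
[3] i5&i6  sll;sll  -- dual
[4] i7  add  -- RAW r3
[5] i8  st  -- no-port MEM/MEM
[6] i9  st  -- no-port MEM/MEM
[7] i10&i11  st;and  -- dual
[8] i12  sub  -- tail

CYCLES = 9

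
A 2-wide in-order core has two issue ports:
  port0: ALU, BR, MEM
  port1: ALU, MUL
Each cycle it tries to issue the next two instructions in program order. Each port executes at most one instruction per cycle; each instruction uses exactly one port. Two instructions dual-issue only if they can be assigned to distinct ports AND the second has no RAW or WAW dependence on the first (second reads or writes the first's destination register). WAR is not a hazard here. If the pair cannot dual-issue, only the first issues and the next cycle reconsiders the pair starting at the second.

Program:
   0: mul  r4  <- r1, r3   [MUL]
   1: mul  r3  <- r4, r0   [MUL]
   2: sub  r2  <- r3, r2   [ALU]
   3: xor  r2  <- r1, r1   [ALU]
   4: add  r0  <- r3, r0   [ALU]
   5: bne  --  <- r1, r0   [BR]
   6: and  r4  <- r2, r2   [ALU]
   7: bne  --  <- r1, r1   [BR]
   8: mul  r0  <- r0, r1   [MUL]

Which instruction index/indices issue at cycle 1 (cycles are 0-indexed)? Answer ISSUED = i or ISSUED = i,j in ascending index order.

ISSUED = 1

[0] i0  mul  -- no-port MUL/MUL
[1] i1  mul  -- RAW r3
[2] i2  sub  -- WAW r2
[3] i3/i4  xor/add  -- dual
[4] i5/i6  bne/and  -- dual
[5] i7/i8  bne/mul  -- dual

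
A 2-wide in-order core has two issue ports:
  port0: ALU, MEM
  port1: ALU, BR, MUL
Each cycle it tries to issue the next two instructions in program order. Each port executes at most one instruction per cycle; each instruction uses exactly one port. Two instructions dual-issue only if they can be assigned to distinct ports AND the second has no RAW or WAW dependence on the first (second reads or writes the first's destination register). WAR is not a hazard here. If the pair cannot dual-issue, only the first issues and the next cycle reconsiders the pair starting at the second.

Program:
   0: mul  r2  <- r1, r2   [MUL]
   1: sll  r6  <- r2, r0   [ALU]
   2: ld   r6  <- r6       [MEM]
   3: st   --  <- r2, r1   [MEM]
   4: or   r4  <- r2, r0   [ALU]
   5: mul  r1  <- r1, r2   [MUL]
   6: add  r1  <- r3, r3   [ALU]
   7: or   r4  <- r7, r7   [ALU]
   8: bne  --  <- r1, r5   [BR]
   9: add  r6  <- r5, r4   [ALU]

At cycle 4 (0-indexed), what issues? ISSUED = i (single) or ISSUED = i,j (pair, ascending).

c0: i0 mul  RAW r2
c1: i1 sll  RAW+WAW r6
c2: i2 ld  no-port MEM/MEM
c3: i3,i4 st+or  dual
c4: i5 mul  WAW r1
c5: i6,i7 add+or  dual
c6: i8,i9 bne+add  dual

ISSUED = 5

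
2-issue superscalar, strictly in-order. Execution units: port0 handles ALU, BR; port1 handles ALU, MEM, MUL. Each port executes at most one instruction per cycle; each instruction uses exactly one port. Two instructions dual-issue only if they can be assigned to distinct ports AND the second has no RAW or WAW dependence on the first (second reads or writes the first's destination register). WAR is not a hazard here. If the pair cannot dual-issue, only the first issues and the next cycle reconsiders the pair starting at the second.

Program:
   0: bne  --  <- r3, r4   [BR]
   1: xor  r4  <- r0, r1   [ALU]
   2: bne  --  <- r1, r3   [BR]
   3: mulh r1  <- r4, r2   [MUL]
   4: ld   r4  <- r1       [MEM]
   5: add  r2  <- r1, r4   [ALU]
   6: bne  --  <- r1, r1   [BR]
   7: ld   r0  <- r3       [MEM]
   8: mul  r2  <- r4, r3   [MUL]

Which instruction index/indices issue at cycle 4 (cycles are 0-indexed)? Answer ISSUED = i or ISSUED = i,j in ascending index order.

0. bne.BR+xor.ALU @i0+i1  | dual
1. bne.BR+mulh.MUL @i2+i3  | dual
2. ld.MEM @i4  | RAW r4
3. add.ALU+bne.BR @i5+i6  | dual
4. ld.MEM @i7  | no-port MEM/MUL
5. mul.MUL @i8  | tail

ISSUED = 7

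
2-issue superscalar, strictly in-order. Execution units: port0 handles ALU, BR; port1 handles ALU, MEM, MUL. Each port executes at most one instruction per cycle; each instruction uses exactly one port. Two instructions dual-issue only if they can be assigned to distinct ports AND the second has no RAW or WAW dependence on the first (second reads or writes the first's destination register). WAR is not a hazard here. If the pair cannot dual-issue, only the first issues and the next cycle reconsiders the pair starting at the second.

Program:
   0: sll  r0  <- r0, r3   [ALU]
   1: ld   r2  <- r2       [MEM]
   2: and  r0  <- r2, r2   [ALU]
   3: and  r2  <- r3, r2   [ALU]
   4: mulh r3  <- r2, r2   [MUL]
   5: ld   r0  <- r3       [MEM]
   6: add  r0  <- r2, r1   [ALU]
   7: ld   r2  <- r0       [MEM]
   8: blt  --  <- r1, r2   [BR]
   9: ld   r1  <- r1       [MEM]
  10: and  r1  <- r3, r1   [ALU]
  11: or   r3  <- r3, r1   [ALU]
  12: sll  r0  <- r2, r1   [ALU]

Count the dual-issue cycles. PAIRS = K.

PAIRS = 4

c0: i0,i1 sll.ALU;ld.MEM  pair
c1: i2,i3 and.ALU;and.ALU  pair
c2: i4 mulh.MUL  no-port MUL/MEM
c3: i5 ld.MEM  WAW r0
c4: i6 add.ALU  RAW r0
c5: i7 ld.MEM  RAW r2
c6: i8,i9 blt.BR;ld.MEM  pair
c7: i10 and.ALU  RAW r1
c8: i11,i12 or.ALU;sll.ALU  pair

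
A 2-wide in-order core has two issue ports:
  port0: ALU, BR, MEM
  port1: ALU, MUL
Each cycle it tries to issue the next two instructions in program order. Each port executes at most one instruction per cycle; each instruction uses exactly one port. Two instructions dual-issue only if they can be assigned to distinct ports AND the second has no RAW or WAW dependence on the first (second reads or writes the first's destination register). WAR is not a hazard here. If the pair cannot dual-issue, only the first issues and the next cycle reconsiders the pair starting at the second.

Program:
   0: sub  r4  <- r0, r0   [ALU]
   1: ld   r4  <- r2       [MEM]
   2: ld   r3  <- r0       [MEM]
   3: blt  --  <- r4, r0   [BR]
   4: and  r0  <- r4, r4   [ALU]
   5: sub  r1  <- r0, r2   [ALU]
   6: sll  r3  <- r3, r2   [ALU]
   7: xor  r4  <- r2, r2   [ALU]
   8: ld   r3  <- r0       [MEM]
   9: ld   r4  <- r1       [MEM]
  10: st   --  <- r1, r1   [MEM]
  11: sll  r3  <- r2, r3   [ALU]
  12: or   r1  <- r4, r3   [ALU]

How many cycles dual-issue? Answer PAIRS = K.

0. sub @i0  | WAW r4
1. ld @i1  | no-port MEM/MEM
2. ld @i2  | no-port MEM/BR
3. blt;and @i3+i4  | 2-wide
4. sub;sll @i5+i6  | 2-wide
5. xor;ld @i7+i8  | 2-wide
6. ld @i9  | no-port MEM/MEM
7. st;sll @i10+i11  | 2-wide
8. or @i12  | tail

PAIRS = 4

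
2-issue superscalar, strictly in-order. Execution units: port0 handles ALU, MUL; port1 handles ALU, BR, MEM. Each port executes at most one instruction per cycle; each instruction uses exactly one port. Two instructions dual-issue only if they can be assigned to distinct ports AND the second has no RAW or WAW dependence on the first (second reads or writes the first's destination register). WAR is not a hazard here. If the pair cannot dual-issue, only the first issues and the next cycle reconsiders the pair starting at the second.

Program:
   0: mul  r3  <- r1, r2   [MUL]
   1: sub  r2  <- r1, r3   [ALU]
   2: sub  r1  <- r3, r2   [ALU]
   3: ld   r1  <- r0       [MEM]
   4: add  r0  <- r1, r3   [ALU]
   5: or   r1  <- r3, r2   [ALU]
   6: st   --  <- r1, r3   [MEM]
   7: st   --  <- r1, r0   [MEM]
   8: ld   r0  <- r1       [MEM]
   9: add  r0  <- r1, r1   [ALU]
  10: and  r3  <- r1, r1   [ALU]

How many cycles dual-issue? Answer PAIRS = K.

PAIRS = 2

t=0 i0:mul ; RAW r3
t=1 i1:sub ; RAW r2
t=2 i2:sub ; WAW r1
t=3 i3:ld ; RAW r1
t=4 i4&i5:add;or ; 2-wide
t=5 i6:st ; no-port MEM/MEM
t=6 i7:st ; no-port MEM/MEM
t=7 i8:ld ; WAW r0
t=8 i9&i10:add;and ; 2-wide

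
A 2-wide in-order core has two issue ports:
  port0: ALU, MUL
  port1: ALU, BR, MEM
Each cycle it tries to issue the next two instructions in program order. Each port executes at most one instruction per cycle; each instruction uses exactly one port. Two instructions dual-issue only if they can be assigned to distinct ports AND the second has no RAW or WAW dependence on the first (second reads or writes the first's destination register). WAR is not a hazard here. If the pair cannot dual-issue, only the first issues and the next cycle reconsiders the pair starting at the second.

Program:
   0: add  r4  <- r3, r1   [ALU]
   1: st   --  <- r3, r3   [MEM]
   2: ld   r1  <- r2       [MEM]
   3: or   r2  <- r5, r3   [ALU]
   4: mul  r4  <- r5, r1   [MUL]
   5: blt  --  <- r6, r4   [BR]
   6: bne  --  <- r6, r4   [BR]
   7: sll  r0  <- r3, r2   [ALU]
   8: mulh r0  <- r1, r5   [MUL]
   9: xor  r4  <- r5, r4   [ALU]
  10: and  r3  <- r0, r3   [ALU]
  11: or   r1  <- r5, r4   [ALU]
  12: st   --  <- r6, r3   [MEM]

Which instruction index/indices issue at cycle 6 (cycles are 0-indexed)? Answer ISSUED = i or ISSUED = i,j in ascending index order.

  cy0 -> i0&i1 (add+st) dual
  cy1 -> i2&i3 (ld+or) dual
  cy2 -> i4 (mul) RAW r4
  cy3 -> i5 (blt) no-port BR/BR
  cy4 -> i6&i7 (bne+sll) dual
  cy5 -> i8&i9 (mulh+xor) dual
  cy6 -> i10&i11 (and+or) dual
  cy7 -> i12 (st) tail

ISSUED = 10,11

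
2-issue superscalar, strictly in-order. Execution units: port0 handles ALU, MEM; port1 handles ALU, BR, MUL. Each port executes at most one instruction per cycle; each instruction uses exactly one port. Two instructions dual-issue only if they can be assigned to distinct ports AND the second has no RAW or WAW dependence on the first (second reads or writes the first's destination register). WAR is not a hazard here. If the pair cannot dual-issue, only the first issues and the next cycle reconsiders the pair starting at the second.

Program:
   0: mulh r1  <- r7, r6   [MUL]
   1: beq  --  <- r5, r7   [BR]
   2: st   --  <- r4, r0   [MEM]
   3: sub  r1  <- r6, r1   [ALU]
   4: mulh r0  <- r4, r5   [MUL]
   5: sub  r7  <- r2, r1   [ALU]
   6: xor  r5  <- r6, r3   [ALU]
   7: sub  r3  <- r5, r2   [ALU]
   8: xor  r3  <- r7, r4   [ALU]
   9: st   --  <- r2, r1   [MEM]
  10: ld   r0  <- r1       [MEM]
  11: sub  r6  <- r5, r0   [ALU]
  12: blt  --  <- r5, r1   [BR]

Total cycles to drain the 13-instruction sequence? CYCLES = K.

CYCLES = 8

#0 head=0: mulh.MUL i0 no-port MUL/BR
#1 head=1: beq.BR;st.MEM i1,i2 pair
#2 head=3: sub.ALU;mulh.MUL i3,i4 pair
#3 head=5: sub.ALU;xor.ALU i5,i6 pair
#4 head=7: sub.ALU i7 WAW r3
#5 head=8: xor.ALU;st.MEM i8,i9 pair
#6 head=10: ld.MEM i10 RAW r0
#7 head=11: sub.ALU;blt.BR i11,i12 pair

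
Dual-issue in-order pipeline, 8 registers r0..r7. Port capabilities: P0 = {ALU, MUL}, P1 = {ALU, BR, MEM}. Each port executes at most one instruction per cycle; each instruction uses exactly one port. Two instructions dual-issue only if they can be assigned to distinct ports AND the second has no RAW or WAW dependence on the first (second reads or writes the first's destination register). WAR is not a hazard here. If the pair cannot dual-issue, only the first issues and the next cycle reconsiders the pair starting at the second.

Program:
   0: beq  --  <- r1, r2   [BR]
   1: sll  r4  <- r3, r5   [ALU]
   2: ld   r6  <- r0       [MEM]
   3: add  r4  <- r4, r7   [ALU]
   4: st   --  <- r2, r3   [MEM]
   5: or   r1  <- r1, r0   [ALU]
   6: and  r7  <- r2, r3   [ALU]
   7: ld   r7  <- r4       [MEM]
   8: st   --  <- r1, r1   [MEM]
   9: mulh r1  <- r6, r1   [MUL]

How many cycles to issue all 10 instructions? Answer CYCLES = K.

c0: i0&i1 beq.BR/sll.ALU  dual
c1: i2&i3 ld.MEM/add.ALU  dual
c2: i4&i5 st.MEM/or.ALU  dual
c3: i6 and.ALU  WAW r7
c4: i7 ld.MEM  no-port MEM/MEM
c5: i8&i9 st.MEM/mulh.MUL  dual

CYCLES = 6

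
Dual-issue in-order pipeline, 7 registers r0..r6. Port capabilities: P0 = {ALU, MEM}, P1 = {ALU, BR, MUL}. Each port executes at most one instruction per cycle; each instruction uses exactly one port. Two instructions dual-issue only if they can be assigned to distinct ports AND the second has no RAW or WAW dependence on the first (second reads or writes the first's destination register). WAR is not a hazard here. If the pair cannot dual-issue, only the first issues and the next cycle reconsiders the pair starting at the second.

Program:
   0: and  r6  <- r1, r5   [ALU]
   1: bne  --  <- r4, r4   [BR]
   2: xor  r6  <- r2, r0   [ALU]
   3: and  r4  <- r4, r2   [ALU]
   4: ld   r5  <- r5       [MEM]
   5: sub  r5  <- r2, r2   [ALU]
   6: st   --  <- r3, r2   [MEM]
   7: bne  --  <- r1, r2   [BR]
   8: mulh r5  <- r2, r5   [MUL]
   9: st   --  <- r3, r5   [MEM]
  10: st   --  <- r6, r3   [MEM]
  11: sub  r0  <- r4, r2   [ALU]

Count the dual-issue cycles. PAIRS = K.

PAIRS = 4

t=0 i0&i1:and bne ; dual
t=1 i2&i3:xor and ; dual
t=2 i4:ld ; WAW r5
t=3 i5&i6:sub st ; dual
t=4 i7:bne ; no-port BR/MUL
t=5 i8:mulh ; RAW r5
t=6 i9:st ; no-port MEM/MEM
t=7 i10&i11:st sub ; dual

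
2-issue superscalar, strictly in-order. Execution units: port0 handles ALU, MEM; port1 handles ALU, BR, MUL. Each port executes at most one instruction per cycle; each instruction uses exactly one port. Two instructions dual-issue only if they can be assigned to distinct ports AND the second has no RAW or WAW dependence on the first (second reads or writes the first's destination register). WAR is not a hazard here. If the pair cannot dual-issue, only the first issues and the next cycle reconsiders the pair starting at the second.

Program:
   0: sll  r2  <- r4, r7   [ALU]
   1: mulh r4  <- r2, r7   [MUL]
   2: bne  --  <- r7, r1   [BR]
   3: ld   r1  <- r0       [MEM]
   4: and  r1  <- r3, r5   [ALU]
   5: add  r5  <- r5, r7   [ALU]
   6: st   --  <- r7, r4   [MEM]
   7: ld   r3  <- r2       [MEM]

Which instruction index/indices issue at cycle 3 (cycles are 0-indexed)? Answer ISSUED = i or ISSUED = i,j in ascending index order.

[0] i0  sll  -- RAW r2
[1] i1  mulh  -- no-port MUL/BR
[2] i2&i3  bne/ld  -- pair
[3] i4&i5  and/add  -- pair
[4] i6  st  -- no-port MEM/MEM
[5] i7  ld  -- tail

ISSUED = 4,5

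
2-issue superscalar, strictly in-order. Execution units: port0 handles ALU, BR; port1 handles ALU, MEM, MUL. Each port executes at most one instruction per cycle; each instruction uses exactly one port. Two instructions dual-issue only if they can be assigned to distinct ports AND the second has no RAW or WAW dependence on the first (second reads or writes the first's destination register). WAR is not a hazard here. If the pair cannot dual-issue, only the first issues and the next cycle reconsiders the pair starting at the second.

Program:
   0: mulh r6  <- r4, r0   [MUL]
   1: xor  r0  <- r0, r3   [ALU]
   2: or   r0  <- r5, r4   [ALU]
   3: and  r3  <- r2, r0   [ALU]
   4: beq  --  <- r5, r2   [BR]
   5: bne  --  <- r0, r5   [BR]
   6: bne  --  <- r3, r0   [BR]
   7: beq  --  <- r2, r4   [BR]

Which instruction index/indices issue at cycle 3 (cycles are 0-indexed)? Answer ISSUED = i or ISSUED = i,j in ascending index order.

ISSUED = 5

#0 head=0: mulh.MUL+xor.ALU i0,i1 dual
#1 head=2: or.ALU i2 RAW r0
#2 head=3: and.ALU+beq.BR i3,i4 dual
#3 head=5: bne.BR i5 no-port BR/BR
#4 head=6: bne.BR i6 no-port BR/BR
#5 head=7: beq.BR i7 tail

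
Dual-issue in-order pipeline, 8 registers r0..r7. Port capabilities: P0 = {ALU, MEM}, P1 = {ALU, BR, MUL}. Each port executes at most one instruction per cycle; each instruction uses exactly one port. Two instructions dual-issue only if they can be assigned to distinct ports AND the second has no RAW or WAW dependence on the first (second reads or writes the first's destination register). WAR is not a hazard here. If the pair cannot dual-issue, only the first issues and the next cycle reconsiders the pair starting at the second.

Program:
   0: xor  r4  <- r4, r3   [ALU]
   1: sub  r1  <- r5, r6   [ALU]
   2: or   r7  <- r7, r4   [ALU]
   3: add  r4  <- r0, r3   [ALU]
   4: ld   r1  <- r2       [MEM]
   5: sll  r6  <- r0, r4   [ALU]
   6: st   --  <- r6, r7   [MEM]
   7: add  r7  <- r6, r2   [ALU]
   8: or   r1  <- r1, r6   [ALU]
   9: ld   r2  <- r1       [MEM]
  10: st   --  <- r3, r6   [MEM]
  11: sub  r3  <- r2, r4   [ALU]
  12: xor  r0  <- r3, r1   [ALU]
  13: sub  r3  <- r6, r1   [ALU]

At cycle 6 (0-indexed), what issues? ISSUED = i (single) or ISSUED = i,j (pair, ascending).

0. xor.ALU/sub.ALU @i0+i1  | pair
1. or.ALU/add.ALU @i2+i3  | pair
2. ld.MEM/sll.ALU @i4+i5  | pair
3. st.MEM/add.ALU @i6+i7  | pair
4. or.ALU @i8  | RAW r1
5. ld.MEM @i9  | no-port MEM/MEM
6. st.MEM/sub.ALU @i10+i11  | pair
7. xor.ALU/sub.ALU @i12+i13  | pair

ISSUED = 10,11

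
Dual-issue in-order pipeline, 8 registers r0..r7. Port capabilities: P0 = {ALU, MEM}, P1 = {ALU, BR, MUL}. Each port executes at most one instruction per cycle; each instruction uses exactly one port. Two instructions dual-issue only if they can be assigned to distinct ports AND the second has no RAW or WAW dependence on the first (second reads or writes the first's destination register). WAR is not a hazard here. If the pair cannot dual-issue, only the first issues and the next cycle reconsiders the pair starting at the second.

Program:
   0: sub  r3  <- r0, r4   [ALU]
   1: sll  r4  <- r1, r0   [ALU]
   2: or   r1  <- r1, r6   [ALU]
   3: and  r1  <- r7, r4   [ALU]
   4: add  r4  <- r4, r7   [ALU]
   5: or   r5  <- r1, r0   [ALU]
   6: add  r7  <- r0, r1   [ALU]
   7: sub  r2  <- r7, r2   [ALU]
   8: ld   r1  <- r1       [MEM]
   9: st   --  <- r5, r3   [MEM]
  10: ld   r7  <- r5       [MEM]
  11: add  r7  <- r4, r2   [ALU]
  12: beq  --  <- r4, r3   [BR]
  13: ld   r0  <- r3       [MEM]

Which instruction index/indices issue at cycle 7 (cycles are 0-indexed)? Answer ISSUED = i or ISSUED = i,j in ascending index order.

c0: i0/i1 sub sll  dual
c1: i2 or  WAW r1
c2: i3/i4 and add  dual
c3: i5/i6 or add  dual
c4: i7/i8 sub ld  dual
c5: i9 st  no-port MEM/MEM
c6: i10 ld  WAW r7
c7: i11/i12 add beq  dual
c8: i13 ld  tail

ISSUED = 11,12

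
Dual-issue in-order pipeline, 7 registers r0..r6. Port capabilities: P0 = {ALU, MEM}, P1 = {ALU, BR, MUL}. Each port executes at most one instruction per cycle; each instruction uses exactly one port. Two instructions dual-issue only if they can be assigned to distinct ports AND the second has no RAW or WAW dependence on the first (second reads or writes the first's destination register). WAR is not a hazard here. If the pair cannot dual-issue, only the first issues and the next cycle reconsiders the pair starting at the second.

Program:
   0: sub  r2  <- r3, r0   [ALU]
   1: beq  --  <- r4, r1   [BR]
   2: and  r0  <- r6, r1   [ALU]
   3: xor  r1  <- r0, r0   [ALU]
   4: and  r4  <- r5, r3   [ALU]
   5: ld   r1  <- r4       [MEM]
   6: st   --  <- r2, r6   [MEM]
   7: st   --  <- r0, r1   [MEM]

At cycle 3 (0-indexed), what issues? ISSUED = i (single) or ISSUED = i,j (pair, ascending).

c0: i0&i1 sub.ALU;beq.BR  2-wide
c1: i2 and.ALU  RAW r0
c2: i3&i4 xor.ALU;and.ALU  2-wide
c3: i5 ld.MEM  no-port MEM/MEM
c4: i6 st.MEM  no-port MEM/MEM
c5: i7 st.MEM  tail

ISSUED = 5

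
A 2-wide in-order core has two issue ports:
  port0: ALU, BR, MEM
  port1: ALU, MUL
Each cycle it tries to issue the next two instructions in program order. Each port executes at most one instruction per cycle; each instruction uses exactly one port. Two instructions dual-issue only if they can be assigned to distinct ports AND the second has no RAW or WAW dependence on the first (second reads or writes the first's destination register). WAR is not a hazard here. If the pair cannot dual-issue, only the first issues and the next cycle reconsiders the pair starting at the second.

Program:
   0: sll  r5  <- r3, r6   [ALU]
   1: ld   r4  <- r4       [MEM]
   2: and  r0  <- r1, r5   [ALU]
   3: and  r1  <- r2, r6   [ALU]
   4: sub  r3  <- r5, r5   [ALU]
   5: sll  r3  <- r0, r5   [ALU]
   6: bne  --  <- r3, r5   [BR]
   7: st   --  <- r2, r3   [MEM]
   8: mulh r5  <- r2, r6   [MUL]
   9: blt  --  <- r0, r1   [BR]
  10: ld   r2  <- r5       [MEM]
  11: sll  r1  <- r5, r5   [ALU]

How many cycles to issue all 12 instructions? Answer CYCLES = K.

c0: i0+i1 sll.ALU/ld.MEM  pair
c1: i2+i3 and.ALU/and.ALU  pair
c2: i4 sub.ALU  WAW r3
c3: i5 sll.ALU  RAW r3
c4: i6 bne.BR  no-port BR/MEM
c5: i7+i8 st.MEM/mulh.MUL  pair
c6: i9 blt.BR  no-port BR/MEM
c7: i10+i11 ld.MEM/sll.ALU  pair

CYCLES = 8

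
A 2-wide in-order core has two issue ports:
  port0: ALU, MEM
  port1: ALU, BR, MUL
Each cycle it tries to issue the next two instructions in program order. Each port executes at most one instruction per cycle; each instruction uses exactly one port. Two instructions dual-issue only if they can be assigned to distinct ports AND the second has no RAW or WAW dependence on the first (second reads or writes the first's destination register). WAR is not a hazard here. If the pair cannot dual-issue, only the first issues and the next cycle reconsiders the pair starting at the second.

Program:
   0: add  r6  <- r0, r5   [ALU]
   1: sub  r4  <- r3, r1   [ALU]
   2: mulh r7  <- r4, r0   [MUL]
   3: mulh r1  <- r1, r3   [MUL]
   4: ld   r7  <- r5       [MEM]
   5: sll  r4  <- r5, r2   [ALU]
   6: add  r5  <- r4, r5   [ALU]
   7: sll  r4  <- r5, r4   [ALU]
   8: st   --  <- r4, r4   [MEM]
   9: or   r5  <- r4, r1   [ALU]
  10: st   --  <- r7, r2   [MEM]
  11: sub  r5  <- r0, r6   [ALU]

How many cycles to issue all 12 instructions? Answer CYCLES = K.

#0 head=0: add;sub i0/i1 2-wide
#1 head=2: mulh i2 no-port MUL/MUL
#2 head=3: mulh;ld i3/i4 2-wide
#3 head=5: sll i5 RAW r4
#4 head=6: add i6 RAW r5
#5 head=7: sll i7 RAW r4
#6 head=8: st;or i8/i9 2-wide
#7 head=10: st;sub i10/i11 2-wide

CYCLES = 8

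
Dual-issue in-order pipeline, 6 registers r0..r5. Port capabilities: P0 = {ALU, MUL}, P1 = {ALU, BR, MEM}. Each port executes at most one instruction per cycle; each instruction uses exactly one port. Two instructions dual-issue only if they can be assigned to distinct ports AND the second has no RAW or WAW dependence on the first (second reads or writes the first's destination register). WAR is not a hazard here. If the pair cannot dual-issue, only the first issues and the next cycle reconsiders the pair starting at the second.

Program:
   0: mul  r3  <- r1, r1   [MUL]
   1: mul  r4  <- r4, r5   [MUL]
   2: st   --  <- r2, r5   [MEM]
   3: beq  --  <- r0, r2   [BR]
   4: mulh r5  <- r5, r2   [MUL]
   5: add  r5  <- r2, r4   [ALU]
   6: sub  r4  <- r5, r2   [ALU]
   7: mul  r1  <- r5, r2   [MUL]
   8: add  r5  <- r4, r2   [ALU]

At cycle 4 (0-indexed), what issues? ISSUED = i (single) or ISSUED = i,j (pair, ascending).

ISSUED = 6,7

t=0 i0:mul ; no-port MUL/MUL
t=1 i1/i2:mul/st ; pair
t=2 i3/i4:beq/mulh ; pair
t=3 i5:add ; RAW r5
t=4 i6/i7:sub/mul ; pair
t=5 i8:add ; tail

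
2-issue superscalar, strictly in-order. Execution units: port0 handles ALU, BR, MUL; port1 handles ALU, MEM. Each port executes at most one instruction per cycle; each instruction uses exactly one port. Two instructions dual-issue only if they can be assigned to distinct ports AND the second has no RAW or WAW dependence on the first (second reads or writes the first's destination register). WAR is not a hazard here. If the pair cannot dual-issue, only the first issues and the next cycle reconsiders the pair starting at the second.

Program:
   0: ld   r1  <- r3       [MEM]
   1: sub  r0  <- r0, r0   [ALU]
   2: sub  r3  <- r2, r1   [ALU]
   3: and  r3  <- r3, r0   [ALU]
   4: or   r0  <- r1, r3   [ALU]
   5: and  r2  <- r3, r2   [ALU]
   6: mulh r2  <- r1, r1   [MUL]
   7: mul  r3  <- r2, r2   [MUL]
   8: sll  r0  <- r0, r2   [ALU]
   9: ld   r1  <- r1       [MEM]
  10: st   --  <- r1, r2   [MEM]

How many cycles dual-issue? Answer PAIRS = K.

PAIRS = 3

0. ld sub @i0,i1  | 2-wide
1. sub @i2  | RAW+WAW r3
2. and @i3  | RAW r3
3. or and @i4,i5  | 2-wide
4. mulh @i6  | no-port MUL/MUL
5. mul sll @i7,i8  | 2-wide
6. ld @i9  | no-port MEM/MEM
7. st @i10  | tail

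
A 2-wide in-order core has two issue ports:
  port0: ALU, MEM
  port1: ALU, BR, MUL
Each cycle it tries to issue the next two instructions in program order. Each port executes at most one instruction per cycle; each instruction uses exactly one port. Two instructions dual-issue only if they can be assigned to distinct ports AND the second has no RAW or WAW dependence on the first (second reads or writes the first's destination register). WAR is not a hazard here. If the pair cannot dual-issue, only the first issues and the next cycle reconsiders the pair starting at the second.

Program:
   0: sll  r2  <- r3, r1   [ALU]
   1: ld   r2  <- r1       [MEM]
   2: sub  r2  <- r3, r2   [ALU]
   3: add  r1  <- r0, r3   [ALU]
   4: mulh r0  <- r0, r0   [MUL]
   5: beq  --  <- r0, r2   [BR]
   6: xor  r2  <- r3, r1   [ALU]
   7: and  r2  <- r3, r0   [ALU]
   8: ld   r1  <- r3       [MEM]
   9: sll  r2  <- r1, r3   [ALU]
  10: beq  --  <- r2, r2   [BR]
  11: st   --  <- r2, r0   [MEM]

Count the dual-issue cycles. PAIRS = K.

PAIRS = 4

[0] i0  sll.ALU  -- WAW r2
[1] i1  ld.MEM  -- RAW+WAW r2
[2] i2,i3  sub.ALU add.ALU  -- dual
[3] i4  mulh.MUL  -- no-port MUL/BR
[4] i5,i6  beq.BR xor.ALU  -- dual
[5] i7,i8  and.ALU ld.MEM  -- dual
[6] i9  sll.ALU  -- RAW r2
[7] i10,i11  beq.BR st.MEM  -- dual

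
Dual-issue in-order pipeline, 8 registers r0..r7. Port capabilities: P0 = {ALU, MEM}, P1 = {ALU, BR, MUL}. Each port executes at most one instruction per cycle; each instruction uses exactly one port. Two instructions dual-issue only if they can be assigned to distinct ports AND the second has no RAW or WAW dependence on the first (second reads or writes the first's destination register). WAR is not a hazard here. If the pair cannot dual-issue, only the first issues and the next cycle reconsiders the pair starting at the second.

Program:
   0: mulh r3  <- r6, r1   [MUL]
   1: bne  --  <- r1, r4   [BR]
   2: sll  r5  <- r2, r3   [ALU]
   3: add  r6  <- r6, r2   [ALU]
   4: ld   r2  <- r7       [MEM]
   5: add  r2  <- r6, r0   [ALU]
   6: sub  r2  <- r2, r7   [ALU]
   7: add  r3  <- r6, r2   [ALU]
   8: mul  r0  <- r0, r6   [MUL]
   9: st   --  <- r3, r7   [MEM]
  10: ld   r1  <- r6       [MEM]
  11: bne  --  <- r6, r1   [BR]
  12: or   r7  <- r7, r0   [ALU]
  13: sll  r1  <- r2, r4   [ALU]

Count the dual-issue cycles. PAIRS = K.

PAIRS = 4

#0 head=0: mulh.MUL i0 no-port MUL/BR
#1 head=1: bne.BR/sll.ALU i1/i2 pair
#2 head=3: add.ALU/ld.MEM i3/i4 pair
#3 head=5: add.ALU i5 RAW+WAW r2
#4 head=6: sub.ALU i6 RAW r2
#5 head=7: add.ALU/mul.MUL i7/i8 pair
#6 head=9: st.MEM i9 no-port MEM/MEM
#7 head=10: ld.MEM i10 RAW r1
#8 head=11: bne.BR/or.ALU i11/i12 pair
#9 head=13: sll.ALU i13 tail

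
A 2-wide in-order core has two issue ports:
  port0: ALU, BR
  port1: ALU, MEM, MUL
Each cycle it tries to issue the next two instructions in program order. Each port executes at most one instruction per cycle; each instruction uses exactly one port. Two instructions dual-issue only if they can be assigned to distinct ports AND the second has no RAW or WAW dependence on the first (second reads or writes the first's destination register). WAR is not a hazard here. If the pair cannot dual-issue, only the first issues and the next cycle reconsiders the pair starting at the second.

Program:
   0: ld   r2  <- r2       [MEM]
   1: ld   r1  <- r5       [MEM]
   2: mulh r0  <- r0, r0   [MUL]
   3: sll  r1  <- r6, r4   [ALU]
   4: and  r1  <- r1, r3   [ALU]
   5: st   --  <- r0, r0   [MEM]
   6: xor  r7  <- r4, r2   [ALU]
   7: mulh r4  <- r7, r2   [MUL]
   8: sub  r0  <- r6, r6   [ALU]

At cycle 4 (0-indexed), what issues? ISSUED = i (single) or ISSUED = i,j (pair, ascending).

ISSUED = 6

  cy0 -> i0 (ld.MEM) no-port MEM/MEM
  cy1 -> i1 (ld.MEM) no-port MEM/MUL
  cy2 -> i2+i3 (mulh.MUL sll.ALU) dual
  cy3 -> i4+i5 (and.ALU st.MEM) dual
  cy4 -> i6 (xor.ALU) RAW r7
  cy5 -> i7+i8 (mulh.MUL sub.ALU) dual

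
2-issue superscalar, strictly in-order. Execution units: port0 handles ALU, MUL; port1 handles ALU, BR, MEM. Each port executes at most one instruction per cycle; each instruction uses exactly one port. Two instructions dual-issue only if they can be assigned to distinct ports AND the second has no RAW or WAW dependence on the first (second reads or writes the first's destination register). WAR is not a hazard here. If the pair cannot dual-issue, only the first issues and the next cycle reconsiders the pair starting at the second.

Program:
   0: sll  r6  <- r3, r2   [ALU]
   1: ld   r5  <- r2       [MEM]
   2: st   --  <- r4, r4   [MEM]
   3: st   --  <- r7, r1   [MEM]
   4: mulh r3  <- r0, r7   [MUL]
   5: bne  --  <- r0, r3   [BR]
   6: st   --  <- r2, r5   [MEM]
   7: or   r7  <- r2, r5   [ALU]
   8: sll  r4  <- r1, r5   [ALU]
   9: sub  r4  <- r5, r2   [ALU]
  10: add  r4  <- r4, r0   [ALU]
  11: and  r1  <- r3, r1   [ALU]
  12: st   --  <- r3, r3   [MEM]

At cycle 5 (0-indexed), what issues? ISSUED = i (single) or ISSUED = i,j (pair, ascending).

ISSUED = 8

c0: i0,i1 sll ld  2-wide
c1: i2 st  no-port MEM/MEM
c2: i3,i4 st mulh  2-wide
c3: i5 bne  no-port BR/MEM
c4: i6,i7 st or  2-wide
c5: i8 sll  WAW r4
c6: i9 sub  RAW+WAW r4
c7: i10,i11 add and  2-wide
c8: i12 st  tail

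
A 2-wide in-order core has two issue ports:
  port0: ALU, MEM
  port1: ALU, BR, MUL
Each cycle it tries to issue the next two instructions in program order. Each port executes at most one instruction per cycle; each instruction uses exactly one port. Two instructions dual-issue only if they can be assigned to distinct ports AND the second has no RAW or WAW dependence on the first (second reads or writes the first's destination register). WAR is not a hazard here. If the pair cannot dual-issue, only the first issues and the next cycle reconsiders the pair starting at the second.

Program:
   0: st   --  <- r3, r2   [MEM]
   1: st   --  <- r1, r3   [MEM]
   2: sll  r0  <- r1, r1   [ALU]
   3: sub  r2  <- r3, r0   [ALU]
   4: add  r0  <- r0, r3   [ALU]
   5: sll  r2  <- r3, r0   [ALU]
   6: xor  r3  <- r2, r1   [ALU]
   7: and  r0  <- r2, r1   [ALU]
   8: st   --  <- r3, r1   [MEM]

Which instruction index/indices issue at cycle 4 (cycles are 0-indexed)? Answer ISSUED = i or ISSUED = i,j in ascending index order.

ISSUED = 6,7

0. st @i0  | no-port MEM/MEM
1. st sll @i1/i2  | pair
2. sub add @i3/i4  | pair
3. sll @i5  | RAW r2
4. xor and @i6/i7  | pair
5. st @i8  | tail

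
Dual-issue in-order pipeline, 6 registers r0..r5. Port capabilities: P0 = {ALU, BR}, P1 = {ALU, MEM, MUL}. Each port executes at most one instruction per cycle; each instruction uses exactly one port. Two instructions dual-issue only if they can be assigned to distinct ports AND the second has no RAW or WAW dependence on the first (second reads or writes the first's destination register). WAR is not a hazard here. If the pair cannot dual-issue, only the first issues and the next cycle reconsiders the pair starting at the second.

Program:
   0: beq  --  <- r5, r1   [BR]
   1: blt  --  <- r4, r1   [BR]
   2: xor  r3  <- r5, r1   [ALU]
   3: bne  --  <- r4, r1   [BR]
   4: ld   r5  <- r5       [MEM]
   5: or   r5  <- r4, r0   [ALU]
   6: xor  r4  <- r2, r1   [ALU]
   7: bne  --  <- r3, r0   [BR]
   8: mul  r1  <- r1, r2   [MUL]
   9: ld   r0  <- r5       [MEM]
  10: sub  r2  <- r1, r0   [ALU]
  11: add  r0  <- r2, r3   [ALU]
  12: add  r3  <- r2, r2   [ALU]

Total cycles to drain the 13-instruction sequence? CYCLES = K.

0. beq.BR @i0  | no-port BR/BR
1. blt.BR+xor.ALU @i1&i2  | pair
2. bne.BR+ld.MEM @i3&i4  | pair
3. or.ALU+xor.ALU @i5&i6  | pair
4. bne.BR+mul.MUL @i7&i8  | pair
5. ld.MEM @i9  | RAW r0
6. sub.ALU @i10  | RAW r2
7. add.ALU+add.ALU @i11&i12  | pair

CYCLES = 8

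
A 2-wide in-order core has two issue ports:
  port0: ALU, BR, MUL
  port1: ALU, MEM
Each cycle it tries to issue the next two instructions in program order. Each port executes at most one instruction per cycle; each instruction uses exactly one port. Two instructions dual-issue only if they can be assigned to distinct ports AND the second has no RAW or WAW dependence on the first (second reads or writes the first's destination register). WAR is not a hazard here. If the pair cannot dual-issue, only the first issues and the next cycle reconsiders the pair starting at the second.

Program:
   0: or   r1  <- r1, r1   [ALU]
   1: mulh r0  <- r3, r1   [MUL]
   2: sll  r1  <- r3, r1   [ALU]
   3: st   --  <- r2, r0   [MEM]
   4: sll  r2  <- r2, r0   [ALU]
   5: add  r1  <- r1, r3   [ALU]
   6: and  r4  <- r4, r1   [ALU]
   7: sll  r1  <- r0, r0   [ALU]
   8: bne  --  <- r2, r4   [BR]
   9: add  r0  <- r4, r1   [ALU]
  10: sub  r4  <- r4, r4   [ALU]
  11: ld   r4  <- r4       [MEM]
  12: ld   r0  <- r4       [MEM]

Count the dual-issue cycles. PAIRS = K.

PAIRS = 4

  cy0 -> i0 (or.ALU) RAW r1
  cy1 -> i1+i2 (mulh.MUL;sll.ALU) 2-wide
  cy2 -> i3+i4 (st.MEM;sll.ALU) 2-wide
  cy3 -> i5 (add.ALU) RAW r1
  cy4 -> i6+i7 (and.ALU;sll.ALU) 2-wide
  cy5 -> i8+i9 (bne.BR;add.ALU) 2-wide
  cy6 -> i10 (sub.ALU) RAW+WAW r4
  cy7 -> i11 (ld.MEM) no-port MEM/MEM
  cy8 -> i12 (ld.MEM) tail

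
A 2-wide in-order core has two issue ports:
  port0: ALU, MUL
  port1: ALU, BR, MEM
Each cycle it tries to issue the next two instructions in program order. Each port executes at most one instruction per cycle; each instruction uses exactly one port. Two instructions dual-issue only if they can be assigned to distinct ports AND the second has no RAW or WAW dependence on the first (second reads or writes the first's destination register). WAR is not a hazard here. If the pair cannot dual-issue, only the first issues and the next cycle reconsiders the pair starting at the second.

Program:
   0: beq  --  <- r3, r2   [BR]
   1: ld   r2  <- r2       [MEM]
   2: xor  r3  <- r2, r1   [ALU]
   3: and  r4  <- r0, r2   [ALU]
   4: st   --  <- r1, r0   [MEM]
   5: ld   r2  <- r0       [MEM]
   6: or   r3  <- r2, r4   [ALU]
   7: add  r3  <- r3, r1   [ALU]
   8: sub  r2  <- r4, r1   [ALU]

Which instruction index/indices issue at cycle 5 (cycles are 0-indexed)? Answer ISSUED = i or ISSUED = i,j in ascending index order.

t=0 i0:beq ; no-port BR/MEM
t=1 i1:ld ; RAW r2
t=2 i2/i3:xor;and ; pair
t=3 i4:st ; no-port MEM/MEM
t=4 i5:ld ; RAW r2
t=5 i6:or ; RAW+WAW r3
t=6 i7/i8:add;sub ; pair

ISSUED = 6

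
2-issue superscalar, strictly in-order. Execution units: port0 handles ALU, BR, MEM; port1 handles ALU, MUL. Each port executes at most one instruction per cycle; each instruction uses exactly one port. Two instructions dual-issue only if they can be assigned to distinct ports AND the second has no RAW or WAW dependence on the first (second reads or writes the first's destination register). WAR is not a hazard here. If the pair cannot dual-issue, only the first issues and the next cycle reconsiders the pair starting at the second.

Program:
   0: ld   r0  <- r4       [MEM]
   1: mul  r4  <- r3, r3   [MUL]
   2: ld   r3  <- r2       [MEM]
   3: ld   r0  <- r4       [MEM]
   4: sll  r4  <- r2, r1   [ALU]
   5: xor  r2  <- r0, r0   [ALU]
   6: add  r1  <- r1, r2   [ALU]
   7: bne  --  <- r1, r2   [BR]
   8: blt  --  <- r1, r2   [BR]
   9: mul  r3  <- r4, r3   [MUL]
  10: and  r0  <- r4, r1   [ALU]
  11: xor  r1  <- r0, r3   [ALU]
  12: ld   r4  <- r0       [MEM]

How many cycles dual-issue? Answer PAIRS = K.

[0] i0&i1  ld/mul  -- pair
[1] i2  ld  -- no-port MEM/MEM
[2] i3&i4  ld/sll  -- pair
[3] i5  xor  -- RAW r2
[4] i6  add  -- RAW r1
[5] i7  bne  -- no-port BR/BR
[6] i8&i9  blt/mul  -- pair
[7] i10  and  -- RAW r0
[8] i11&i12  xor/ld  -- pair

PAIRS = 4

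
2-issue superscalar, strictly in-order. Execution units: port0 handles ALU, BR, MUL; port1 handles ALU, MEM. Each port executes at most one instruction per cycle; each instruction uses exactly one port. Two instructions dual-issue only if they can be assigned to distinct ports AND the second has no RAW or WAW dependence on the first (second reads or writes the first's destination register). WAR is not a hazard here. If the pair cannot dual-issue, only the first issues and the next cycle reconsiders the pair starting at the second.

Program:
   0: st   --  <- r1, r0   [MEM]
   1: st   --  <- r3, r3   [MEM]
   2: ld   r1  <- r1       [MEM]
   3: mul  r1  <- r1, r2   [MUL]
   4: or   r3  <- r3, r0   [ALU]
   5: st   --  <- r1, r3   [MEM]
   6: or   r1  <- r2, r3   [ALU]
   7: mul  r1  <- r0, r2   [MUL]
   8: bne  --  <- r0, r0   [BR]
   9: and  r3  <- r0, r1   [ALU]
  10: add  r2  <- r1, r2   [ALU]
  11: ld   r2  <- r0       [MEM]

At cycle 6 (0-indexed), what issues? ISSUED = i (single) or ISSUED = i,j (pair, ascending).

ISSUED = 8,9

#0 head=0: st i0 no-port MEM/MEM
#1 head=1: st i1 no-port MEM/MEM
#2 head=2: ld i2 RAW+WAW r1
#3 head=3: mul+or i3+i4 dual
#4 head=5: st+or i5+i6 dual
#5 head=7: mul i7 no-port MUL/BR
#6 head=8: bne+and i8+i9 dual
#7 head=10: add i10 WAW r2
#8 head=11: ld i11 tail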